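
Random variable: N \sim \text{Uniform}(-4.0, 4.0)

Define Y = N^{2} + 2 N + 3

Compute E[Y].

E[Y] = 1*E[N²] + 2*E[N] + 3
E[N] = 0
E[N²] = Var(N) + (E[N])² = 5.3333333 + 0 = 5.3333333
E[Y] = 1*5.3333333 + 2*0 + 3 = 8.3333333

8.3333333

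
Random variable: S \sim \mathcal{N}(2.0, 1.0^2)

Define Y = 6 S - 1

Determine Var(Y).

For Y = aS + b: Var(Y) = a² * Var(S)
Var(S) = 1.0^2 = 1
Var(Y) = 6² * 1 = 36 * 1 = 36

36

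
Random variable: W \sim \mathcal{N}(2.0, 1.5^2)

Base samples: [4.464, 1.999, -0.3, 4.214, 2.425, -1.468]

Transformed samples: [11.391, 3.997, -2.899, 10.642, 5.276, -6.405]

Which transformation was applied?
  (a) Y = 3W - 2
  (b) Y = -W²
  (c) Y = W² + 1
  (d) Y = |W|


Checking option (a) Y = 3W - 2:
  W = 4.464 -> Y = 11.391 ✓
  W = 1.999 -> Y = 3.997 ✓
  W = -0.3 -> Y = -2.899 ✓
All samples match this transformation.

(a) 3W - 2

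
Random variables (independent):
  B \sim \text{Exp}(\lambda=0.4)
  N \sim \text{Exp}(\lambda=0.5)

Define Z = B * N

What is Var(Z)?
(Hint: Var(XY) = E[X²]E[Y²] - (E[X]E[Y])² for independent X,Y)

Var(XY) = E[X²]E[Y²] - (E[X]E[Y])²
E[B] = 2.5, Var(B) = 6.25
E[N] = 2, Var(N) = 4
E[B²] = 6.25 + 2.5² = 12.5
E[N²] = 4 + 2² = 8
Var(Z) = 12.5*8 - (2.5*2)²
= 100 - 25 = 75

75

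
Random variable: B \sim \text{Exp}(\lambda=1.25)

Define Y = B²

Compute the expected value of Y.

E[B²] = Var(B) + (E[B])² = 0.64 + 0.64 = 1.28

1.28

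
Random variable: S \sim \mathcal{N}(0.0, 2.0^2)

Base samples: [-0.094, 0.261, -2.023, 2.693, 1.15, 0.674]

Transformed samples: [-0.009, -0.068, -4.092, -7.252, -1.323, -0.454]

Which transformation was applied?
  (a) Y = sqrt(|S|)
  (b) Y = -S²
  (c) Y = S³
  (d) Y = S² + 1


Checking option (b) Y = -S²:
  S = -0.094 -> Y = -0.009 ✓
  S = 0.261 -> Y = -0.068 ✓
  S = -2.023 -> Y = -4.092 ✓
All samples match this transformation.

(b) -S²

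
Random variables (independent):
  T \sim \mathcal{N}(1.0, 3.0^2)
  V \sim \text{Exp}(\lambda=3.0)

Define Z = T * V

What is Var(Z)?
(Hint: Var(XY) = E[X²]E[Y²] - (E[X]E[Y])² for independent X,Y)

Var(XY) = E[X²]E[Y²] - (E[X]E[Y])²
E[T] = 1, Var(T) = 9
E[V] = 0.33333333, Var(V) = 0.11111111
E[T²] = 9 + 1² = 10
E[V²] = 0.11111111 + 0.33333333² = 0.22222222
Var(Z) = 10*0.22222222 - (1*0.33333333)²
= 2.2222222 - 0.11111111 = 2.1111111

2.1111111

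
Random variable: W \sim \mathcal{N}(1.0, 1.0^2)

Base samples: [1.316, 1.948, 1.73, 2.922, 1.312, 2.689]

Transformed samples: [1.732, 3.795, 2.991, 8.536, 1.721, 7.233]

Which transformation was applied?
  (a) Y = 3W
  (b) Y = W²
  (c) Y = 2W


Checking option (b) Y = W²:
  W = 1.316 -> Y = 1.732 ✓
  W = 1.948 -> Y = 3.795 ✓
  W = 1.73 -> Y = 2.991 ✓
All samples match this transformation.

(b) W²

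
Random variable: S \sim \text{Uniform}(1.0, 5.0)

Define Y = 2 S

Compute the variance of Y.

For Y = aS + b: Var(Y) = a² * Var(S)
Var(S) = (5 - 1)^2/12 = 1.3333333
Var(Y) = 2² * 1.3333333 = 4 * 1.3333333 = 5.3333333

5.3333333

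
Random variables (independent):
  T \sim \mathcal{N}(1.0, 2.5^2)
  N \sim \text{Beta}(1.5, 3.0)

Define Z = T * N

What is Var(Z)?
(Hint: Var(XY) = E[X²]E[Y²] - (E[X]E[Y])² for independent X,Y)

Var(XY) = E[X²]E[Y²] - (E[X]E[Y])²
E[T] = 1, Var(T) = 6.25
E[N] = 0.33333333, Var(N) = 0.04040404
E[T²] = 6.25 + 1² = 7.25
E[N²] = 0.04040404 + 0.33333333² = 0.15151515
Var(Z) = 7.25*0.15151515 - (1*0.33333333)²
= 1.0984848 - 0.11111111 = 0.98737374

0.98737374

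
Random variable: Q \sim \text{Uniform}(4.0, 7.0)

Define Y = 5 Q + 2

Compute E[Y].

For Y = 5Q + 2:
E[Y] = 5 * E[Q] + 2
E[Q] = (4 + 7)/2 = 5.5
E[Y] = 5 * 5.5 + 2 = 29.5

29.5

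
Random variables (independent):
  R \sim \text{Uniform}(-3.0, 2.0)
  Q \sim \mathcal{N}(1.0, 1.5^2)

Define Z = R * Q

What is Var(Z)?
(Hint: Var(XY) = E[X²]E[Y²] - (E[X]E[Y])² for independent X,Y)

Var(XY) = E[X²]E[Y²] - (E[X]E[Y])²
E[R] = -0.5, Var(R) = 2.0833333
E[Q] = 1, Var(Q) = 2.25
E[R²] = 2.0833333 + (-0.5)² = 2.3333333
E[Q²] = 2.25 + 1² = 3.25
Var(Z) = 2.3333333*3.25 - (-0.5*1)²
= 7.5833333 - 0.25 = 7.3333333

7.3333333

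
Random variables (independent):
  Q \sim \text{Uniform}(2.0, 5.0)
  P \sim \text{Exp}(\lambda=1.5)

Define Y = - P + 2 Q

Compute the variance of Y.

For independent RVs: Var(aX + bY) = a²Var(X) + b²Var(Y)
Var(Q) = 0.75
Var(P) = 0.44444444
Var(Y) = 2²*0.75 + (-1)²*0.44444444
= 4*0.75 + 1*0.44444444 = 3.4444444

3.4444444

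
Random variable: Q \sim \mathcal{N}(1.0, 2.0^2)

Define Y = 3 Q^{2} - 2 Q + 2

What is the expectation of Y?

E[Y] = 3*E[Q²] - 2*E[Q] + 2
E[Q] = 1
E[Q²] = Var(Q) + (E[Q])² = 4 + 1 = 5
E[Y] = 3*5 - 2*1 + 2 = 15

15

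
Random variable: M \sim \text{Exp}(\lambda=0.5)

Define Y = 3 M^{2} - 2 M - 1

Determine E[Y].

E[Y] = 3*E[M²] - 2*E[M] - 1
E[M] = 2
E[M²] = Var(M) + (E[M])² = 4 + 4 = 8
E[Y] = 3*8 - 2*2 - 1 = 19

19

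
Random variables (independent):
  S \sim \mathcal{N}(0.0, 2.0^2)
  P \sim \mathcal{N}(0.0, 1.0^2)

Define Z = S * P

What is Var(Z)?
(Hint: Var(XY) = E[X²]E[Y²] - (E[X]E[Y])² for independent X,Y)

Var(XY) = E[X²]E[Y²] - (E[X]E[Y])²
E[S] = 0, Var(S) = 4
E[P] = 0, Var(P) = 1
E[S²] = 4 + 0² = 4
E[P²] = 1 + 0² = 1
Var(Z) = 4*1 - (0*0)²
= 4 - 0 = 4

4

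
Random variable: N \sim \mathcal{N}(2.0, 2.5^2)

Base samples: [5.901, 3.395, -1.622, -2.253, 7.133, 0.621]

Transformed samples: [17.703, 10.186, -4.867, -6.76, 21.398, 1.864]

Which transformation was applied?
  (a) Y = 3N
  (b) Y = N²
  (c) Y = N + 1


Checking option (a) Y = 3N:
  N = 5.901 -> Y = 17.703 ✓
  N = 3.395 -> Y = 10.186 ✓
  N = -1.622 -> Y = -4.867 ✓
All samples match this transformation.

(a) 3N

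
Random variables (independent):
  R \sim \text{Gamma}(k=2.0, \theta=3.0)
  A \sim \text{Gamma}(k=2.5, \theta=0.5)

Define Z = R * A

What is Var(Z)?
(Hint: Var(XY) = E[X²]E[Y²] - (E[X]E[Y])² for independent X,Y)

Var(XY) = E[X²]E[Y²] - (E[X]E[Y])²
E[R] = 6, Var(R) = 18
E[A] = 1.25, Var(A) = 0.625
E[R²] = 18 + 6² = 54
E[A²] = 0.625 + 1.25² = 2.1875
Var(Z) = 54*2.1875 - (6*1.25)²
= 118.125 - 56.25 = 61.875

61.875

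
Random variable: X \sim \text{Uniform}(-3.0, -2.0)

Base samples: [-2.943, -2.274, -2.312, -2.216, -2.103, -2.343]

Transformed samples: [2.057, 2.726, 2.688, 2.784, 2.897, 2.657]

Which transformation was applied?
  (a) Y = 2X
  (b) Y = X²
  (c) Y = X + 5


Checking option (c) Y = X + 5:
  X = -2.943 -> Y = 2.057 ✓
  X = -2.274 -> Y = 2.726 ✓
  X = -2.312 -> Y = 2.688 ✓
All samples match this transformation.

(c) X + 5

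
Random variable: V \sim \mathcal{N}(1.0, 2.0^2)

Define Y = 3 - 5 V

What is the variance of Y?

For Y = aV + b: Var(Y) = a² * Var(V)
Var(V) = 2.0^2 = 4
Var(Y) = (-5)² * 4 = 25 * 4 = 100

100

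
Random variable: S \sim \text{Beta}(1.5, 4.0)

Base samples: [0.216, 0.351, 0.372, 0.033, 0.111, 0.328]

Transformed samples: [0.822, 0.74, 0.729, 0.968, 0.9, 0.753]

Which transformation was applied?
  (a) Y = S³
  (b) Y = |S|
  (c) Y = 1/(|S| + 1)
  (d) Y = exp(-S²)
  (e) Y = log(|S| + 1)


Checking option (c) Y = 1/(|S| + 1):
  S = 0.216 -> Y = 0.822 ✓
  S = 0.351 -> Y = 0.74 ✓
  S = 0.372 -> Y = 0.729 ✓
All samples match this transformation.

(c) 1/(|S| + 1)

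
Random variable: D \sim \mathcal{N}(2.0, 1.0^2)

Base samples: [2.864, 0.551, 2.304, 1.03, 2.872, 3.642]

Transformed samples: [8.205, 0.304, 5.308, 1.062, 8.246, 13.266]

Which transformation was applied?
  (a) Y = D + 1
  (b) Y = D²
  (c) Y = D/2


Checking option (b) Y = D²:
  D = 2.864 -> Y = 8.205 ✓
  D = 0.551 -> Y = 0.304 ✓
  D = 2.304 -> Y = 5.308 ✓
All samples match this transformation.

(b) D²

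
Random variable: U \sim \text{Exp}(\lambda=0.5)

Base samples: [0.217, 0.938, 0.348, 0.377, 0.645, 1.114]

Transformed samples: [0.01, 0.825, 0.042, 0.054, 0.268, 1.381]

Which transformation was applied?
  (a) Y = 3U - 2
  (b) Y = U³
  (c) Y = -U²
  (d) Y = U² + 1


Checking option (b) Y = U³:
  U = 0.217 -> Y = 0.01 ✓
  U = 0.938 -> Y = 0.825 ✓
  U = 0.348 -> Y = 0.042 ✓
All samples match this transformation.

(b) U³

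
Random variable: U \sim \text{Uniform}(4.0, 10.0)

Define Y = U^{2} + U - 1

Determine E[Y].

E[Y] = 1*E[U²] + 1*E[U] - 1
E[U] = 7
E[U²] = Var(U) + (E[U])² = 3 + 49 = 52
E[Y] = 1*52 + 1*7 - 1 = 58

58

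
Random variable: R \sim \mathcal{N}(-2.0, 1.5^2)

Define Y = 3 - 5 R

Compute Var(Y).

For Y = aR + b: Var(Y) = a² * Var(R)
Var(R) = 1.5^2 = 2.25
Var(Y) = (-5)² * 2.25 = 25 * 2.25 = 56.25

56.25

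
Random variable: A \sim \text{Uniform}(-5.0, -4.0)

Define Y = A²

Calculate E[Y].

Using E[X²] = Var(X) + (E[X])²:
E[A] = -4.5
Var(A) = (-4 + 5)^2/12 = 0.083333333
E[A²] = 0.083333333 + (-4.5)² = 0.083333333 + 20.25 = 20.333333

20.333333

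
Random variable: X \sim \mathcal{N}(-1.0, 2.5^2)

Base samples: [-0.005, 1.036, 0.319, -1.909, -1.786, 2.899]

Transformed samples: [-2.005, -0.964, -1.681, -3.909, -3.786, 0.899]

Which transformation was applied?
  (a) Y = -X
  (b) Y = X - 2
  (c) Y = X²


Checking option (b) Y = X - 2:
  X = -0.005 -> Y = -2.005 ✓
  X = 1.036 -> Y = -0.964 ✓
  X = 0.319 -> Y = -1.681 ✓
All samples match this transformation.

(b) X - 2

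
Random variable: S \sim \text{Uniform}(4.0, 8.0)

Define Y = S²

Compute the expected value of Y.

E[S²] = Var(S) + (E[S])² = 1.3333333 + 36 = 37.333333

37.333333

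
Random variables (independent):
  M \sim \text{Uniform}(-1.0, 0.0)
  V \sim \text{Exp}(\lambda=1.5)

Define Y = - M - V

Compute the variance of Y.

For independent RVs: Var(aX + bY) = a²Var(X) + b²Var(Y)
Var(M) = 0.083333333
Var(V) = 0.44444444
Var(Y) = (-1)²*0.083333333 + (-1)²*0.44444444
= 1*0.083333333 + 1*0.44444444 = 0.52777778

0.52777778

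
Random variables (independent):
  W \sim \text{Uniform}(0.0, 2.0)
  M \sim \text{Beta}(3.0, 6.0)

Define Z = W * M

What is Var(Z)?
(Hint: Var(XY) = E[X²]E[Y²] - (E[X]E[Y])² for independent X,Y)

Var(XY) = E[X²]E[Y²] - (E[X]E[Y])²
E[W] = 1, Var(W) = 0.33333333
E[M] = 0.33333333, Var(M) = 0.022222222
E[W²] = 0.33333333 + 1² = 1.3333333
E[M²] = 0.022222222 + 0.33333333² = 0.13333333
Var(Z) = 1.3333333*0.13333333 - (1*0.33333333)²
= 0.17777778 - 0.11111111 = 0.066666667

0.066666667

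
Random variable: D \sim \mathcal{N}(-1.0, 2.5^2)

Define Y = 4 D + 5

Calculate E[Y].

For Y = 4D + 5:
E[Y] = 4 * E[D] + 5
E[D] = -1.0 = -1
E[Y] = 4 * (-1) + 5 = 1

1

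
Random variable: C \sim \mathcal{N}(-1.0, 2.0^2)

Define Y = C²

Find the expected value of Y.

E[C²] = Var(C) + (E[C])² = 4 + 1 = 5

5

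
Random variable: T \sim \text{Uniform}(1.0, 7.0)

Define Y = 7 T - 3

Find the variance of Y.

For Y = aT + b: Var(Y) = a² * Var(T)
Var(T) = (7 - 1)^2/12 = 3
Var(Y) = 7² * 3 = 49 * 3 = 147

147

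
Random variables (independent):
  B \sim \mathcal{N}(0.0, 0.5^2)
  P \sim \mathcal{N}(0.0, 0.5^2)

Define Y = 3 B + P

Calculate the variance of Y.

For independent RVs: Var(aX + bY) = a²Var(X) + b²Var(Y)
Var(B) = 0.25
Var(P) = 0.25
Var(Y) = 3²*0.25 + 1²*0.25
= 9*0.25 + 1*0.25 = 2.5

2.5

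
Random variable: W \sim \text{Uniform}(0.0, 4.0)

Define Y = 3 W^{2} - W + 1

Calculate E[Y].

E[Y] = 3*E[W²] - 1*E[W] + 1
E[W] = 2
E[W²] = Var(W) + (E[W])² = 1.3333333 + 4 = 5.3333333
E[Y] = 3*5.3333333 - 1*2 + 1 = 15

15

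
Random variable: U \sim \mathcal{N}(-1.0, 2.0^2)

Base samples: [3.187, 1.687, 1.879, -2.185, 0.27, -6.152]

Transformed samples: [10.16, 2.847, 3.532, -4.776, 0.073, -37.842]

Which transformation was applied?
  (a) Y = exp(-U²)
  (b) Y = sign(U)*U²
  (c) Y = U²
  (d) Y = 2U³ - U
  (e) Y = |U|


Checking option (b) Y = sign(U)*U²:
  U = 3.187 -> Y = 10.16 ✓
  U = 1.687 -> Y = 2.847 ✓
  U = 1.879 -> Y = 3.532 ✓
All samples match this transformation.

(b) sign(U)*U²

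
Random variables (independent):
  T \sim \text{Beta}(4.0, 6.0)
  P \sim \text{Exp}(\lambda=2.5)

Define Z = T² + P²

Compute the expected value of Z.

E[Z] = E[T²] + E[P²]
E[T²] = Var(T) + E[T]² = 0.021818182 + 0.16 = 0.18181818
E[P²] = Var(P) + E[P]² = 0.16 + 0.16 = 0.32
E[Z] = 0.18181818 + 0.32 = 0.50181818

0.50181818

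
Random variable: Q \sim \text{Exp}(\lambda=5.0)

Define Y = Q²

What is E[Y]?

E[Q²] = Var(Q) + (E[Q])² = 0.04 + 0.04 = 0.08

0.08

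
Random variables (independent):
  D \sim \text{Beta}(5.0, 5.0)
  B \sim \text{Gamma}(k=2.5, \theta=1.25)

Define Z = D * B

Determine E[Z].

For independent RVs: E[XY] = E[X]*E[Y]
E[D] = 0.5
E[B] = 3.125
E[Z] = 0.5 * 3.125 = 1.5625

1.5625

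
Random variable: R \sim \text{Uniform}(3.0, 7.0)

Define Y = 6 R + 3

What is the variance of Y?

For Y = aR + b: Var(Y) = a² * Var(R)
Var(R) = (7 - 3)^2/12 = 1.3333333
Var(Y) = 6² * 1.3333333 = 36 * 1.3333333 = 48

48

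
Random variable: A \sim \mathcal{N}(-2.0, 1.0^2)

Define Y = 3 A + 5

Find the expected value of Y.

For Y = 3A + 5:
E[Y] = 3 * E[A] + 5
E[A] = -2.0 = -2
E[Y] = 3 * (-2) + 5 = -1

-1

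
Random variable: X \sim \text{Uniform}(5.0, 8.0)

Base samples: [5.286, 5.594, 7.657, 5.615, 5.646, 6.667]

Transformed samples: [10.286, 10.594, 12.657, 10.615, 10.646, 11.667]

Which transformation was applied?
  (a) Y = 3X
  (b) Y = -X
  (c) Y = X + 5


Checking option (c) Y = X + 5:
  X = 5.286 -> Y = 10.286 ✓
  X = 5.594 -> Y = 10.594 ✓
  X = 7.657 -> Y = 12.657 ✓
All samples match this transformation.

(c) X + 5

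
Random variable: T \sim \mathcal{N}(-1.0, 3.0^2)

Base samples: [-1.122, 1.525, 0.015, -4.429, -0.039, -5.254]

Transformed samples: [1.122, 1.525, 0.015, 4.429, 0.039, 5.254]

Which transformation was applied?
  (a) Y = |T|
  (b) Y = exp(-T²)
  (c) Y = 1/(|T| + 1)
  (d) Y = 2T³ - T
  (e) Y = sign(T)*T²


Checking option (a) Y = |T|:
  T = -1.122 -> Y = 1.122 ✓
  T = 1.525 -> Y = 1.525 ✓
  T = 0.015 -> Y = 0.015 ✓
All samples match this transformation.

(a) |T|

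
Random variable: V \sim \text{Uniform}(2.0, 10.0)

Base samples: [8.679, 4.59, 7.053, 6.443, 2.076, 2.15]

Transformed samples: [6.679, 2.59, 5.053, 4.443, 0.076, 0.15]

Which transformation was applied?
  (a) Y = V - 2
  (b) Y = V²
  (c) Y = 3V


Checking option (a) Y = V - 2:
  V = 8.679 -> Y = 6.679 ✓
  V = 4.59 -> Y = 2.59 ✓
  V = 7.053 -> Y = 5.053 ✓
All samples match this transformation.

(a) V - 2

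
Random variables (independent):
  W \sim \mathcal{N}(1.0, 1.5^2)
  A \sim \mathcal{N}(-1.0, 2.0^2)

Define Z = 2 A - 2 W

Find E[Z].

E[Z] = -2*E[W] + 2*E[A]
E[W] = 1
E[A] = -1
E[Z] = -2*1 + 2*(-1) = -4

-4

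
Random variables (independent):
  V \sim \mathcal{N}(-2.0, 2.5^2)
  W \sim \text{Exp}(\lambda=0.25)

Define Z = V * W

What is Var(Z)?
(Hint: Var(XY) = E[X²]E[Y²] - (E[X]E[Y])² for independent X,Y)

Var(XY) = E[X²]E[Y²] - (E[X]E[Y])²
E[V] = -2, Var(V) = 6.25
E[W] = 4, Var(W) = 16
E[V²] = 6.25 + (-2)² = 10.25
E[W²] = 16 + 4² = 32
Var(Z) = 10.25*32 - (-2*4)²
= 328 - 64 = 264

264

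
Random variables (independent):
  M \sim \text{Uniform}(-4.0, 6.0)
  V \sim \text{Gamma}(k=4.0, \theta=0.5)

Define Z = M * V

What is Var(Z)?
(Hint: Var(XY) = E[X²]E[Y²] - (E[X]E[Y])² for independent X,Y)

Var(XY) = E[X²]E[Y²] - (E[X]E[Y])²
E[M] = 1, Var(M) = 8.3333333
E[V] = 2, Var(V) = 1
E[M²] = 8.3333333 + 1² = 9.3333333
E[V²] = 1 + 2² = 5
Var(Z) = 9.3333333*5 - (1*2)²
= 46.666667 - 4 = 42.666667

42.666667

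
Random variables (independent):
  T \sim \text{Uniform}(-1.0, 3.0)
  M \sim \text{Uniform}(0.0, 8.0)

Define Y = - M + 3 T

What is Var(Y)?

For independent RVs: Var(aX + bY) = a²Var(X) + b²Var(Y)
Var(T) = 1.3333333
Var(M) = 5.3333333
Var(Y) = 3²*1.3333333 + (-1)²*5.3333333
= 9*1.3333333 + 1*5.3333333 = 17.333333

17.333333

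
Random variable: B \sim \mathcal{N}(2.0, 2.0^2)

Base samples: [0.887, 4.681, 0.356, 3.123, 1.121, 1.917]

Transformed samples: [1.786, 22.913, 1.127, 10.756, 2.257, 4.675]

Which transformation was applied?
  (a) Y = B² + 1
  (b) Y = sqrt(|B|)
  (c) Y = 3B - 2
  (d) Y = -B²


Checking option (a) Y = B² + 1:
  B = 0.887 -> Y = 1.786 ✓
  B = 4.681 -> Y = 22.913 ✓
  B = 0.356 -> Y = 1.127 ✓
All samples match this transformation.

(a) B² + 1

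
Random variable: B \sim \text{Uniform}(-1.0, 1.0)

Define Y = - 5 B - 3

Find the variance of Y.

For Y = aB + b: Var(Y) = a² * Var(B)
Var(B) = (1 + 1)^2/12 = 0.33333333
Var(Y) = (-5)² * 0.33333333 = 25 * 0.33333333 = 8.3333333

8.3333333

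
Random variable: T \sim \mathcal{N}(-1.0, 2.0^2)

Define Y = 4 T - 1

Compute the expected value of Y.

For Y = 4T - 1:
E[Y] = 4 * E[T] - 1
E[T] = -1.0 = -1
E[Y] = 4 * (-1) - 1 = -5

-5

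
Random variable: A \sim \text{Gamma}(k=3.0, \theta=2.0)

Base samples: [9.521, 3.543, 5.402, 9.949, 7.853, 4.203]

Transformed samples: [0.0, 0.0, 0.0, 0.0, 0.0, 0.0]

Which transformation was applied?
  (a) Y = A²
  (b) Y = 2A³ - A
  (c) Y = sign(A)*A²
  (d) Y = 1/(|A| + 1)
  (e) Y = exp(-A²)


Checking option (e) Y = exp(-A²):
  A = 9.521 -> Y = 0.0 ✓
  A = 3.543 -> Y = 0.0 ✓
  A = 5.402 -> Y = 0.0 ✓
All samples match this transformation.

(e) exp(-A²)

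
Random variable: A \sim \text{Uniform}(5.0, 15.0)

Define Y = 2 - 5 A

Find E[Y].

For Y = -5A + 2:
E[Y] = -5 * E[A] + 2
E[A] = (5 + 15)/2 = 10
E[Y] = -5 * 10 + 2 = -48

-48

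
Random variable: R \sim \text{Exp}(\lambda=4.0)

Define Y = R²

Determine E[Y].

E[R²] = Var(R) + (E[R])² = 0.0625 + 0.0625 = 0.125

0.125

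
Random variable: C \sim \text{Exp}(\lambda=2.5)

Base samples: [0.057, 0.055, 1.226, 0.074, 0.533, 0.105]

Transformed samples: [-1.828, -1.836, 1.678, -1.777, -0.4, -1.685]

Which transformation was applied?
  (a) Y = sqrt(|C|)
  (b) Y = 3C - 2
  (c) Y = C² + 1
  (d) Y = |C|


Checking option (b) Y = 3C - 2:
  C = 0.057 -> Y = -1.828 ✓
  C = 0.055 -> Y = -1.836 ✓
  C = 1.226 -> Y = 1.678 ✓
All samples match this transformation.

(b) 3C - 2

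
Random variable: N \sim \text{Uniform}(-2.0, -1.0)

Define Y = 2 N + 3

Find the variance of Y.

For Y = aN + b: Var(Y) = a² * Var(N)
Var(N) = (-1 + 2)^2/12 = 0.083333333
Var(Y) = 2² * 0.083333333 = 4 * 0.083333333 = 0.33333333

0.33333333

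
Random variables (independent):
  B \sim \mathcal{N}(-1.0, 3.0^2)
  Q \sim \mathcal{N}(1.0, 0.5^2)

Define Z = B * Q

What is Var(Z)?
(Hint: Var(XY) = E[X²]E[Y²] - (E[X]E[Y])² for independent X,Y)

Var(XY) = E[X²]E[Y²] - (E[X]E[Y])²
E[B] = -1, Var(B) = 9
E[Q] = 1, Var(Q) = 0.25
E[B²] = 9 + (-1)² = 10
E[Q²] = 0.25 + 1² = 1.25
Var(Z) = 10*1.25 - (-1*1)²
= 12.5 - 1 = 11.5

11.5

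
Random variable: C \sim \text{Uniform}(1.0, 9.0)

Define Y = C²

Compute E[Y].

E[C²] = Var(C) + (E[C])² = 5.3333333 + 25 = 30.333333

30.333333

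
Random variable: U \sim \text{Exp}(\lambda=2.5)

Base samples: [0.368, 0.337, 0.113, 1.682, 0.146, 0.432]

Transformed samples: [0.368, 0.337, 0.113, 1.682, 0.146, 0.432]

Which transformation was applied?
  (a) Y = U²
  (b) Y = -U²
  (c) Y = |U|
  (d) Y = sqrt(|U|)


Checking option (c) Y = |U|:
  U = 0.368 -> Y = 0.368 ✓
  U = 0.337 -> Y = 0.337 ✓
  U = 0.113 -> Y = 0.113 ✓
All samples match this transformation.

(c) |U|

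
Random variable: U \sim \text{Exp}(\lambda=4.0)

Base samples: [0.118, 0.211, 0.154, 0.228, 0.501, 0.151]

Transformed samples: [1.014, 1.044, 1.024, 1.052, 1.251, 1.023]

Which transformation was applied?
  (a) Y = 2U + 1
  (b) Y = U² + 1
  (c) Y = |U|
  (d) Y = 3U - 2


Checking option (b) Y = U² + 1:
  U = 0.118 -> Y = 1.014 ✓
  U = 0.211 -> Y = 1.044 ✓
  U = 0.154 -> Y = 1.024 ✓
All samples match this transformation.

(b) U² + 1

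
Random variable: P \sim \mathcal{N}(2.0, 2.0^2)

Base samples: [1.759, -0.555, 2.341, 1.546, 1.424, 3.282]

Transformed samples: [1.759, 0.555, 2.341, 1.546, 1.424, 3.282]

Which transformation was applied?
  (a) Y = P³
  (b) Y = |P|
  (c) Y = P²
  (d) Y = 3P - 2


Checking option (b) Y = |P|:
  P = 1.759 -> Y = 1.759 ✓
  P = -0.555 -> Y = 0.555 ✓
  P = 2.341 -> Y = 2.341 ✓
All samples match this transformation.

(b) |P|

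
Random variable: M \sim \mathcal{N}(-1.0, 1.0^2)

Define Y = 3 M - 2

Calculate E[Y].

For Y = 3M - 2:
E[Y] = 3 * E[M] - 2
E[M] = -1.0 = -1
E[Y] = 3 * (-1) - 2 = -5

-5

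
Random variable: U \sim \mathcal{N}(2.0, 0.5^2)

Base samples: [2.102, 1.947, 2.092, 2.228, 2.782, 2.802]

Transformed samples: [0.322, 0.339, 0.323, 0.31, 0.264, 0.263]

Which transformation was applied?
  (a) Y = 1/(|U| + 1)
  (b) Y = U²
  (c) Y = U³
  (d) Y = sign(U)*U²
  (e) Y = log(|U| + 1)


Checking option (a) Y = 1/(|U| + 1):
  U = 2.102 -> Y = 0.322 ✓
  U = 1.947 -> Y = 0.339 ✓
  U = 2.092 -> Y = 0.323 ✓
All samples match this transformation.

(a) 1/(|U| + 1)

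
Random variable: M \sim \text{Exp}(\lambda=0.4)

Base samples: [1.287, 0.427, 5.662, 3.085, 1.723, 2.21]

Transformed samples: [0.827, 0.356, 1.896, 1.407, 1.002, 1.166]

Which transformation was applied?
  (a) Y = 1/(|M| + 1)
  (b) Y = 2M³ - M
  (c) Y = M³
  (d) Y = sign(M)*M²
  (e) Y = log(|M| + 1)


Checking option (e) Y = log(|M| + 1):
  M = 1.287 -> Y = 0.827 ✓
  M = 0.427 -> Y = 0.356 ✓
  M = 5.662 -> Y = 1.896 ✓
All samples match this transformation.

(e) log(|M| + 1)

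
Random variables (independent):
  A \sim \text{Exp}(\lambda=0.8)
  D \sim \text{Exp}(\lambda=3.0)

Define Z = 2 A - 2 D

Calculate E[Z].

E[Z] = 2*E[A] - 2*E[D]
E[A] = 1.25
E[D] = 0.33333333
E[Z] = 2*1.25 - 2*0.33333333 = 1.8333333

1.8333333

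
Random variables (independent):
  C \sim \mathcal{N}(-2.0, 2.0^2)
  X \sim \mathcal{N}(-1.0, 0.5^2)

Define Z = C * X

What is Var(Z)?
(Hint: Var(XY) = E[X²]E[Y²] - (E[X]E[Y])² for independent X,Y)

Var(XY) = E[X²]E[Y²] - (E[X]E[Y])²
E[C] = -2, Var(C) = 4
E[X] = -1, Var(X) = 0.25
E[C²] = 4 + (-2)² = 8
E[X²] = 0.25 + (-1)² = 1.25
Var(Z) = 8*1.25 - (-2*(-1))²
= 10 - 4 = 6

6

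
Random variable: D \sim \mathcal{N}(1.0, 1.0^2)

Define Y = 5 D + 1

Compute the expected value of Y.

For Y = 5D + 1:
E[Y] = 5 * E[D] + 1
E[D] = 1.0 = 1
E[Y] = 5 * 1 + 1 = 6

6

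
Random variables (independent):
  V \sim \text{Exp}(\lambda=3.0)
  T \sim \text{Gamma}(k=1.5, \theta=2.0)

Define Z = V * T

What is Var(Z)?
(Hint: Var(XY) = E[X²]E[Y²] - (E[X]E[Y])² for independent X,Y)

Var(XY) = E[X²]E[Y²] - (E[X]E[Y])²
E[V] = 0.33333333, Var(V) = 0.11111111
E[T] = 3, Var(T) = 6
E[V²] = 0.11111111 + 0.33333333² = 0.22222222
E[T²] = 6 + 3² = 15
Var(Z) = 0.22222222*15 - (0.33333333*3)²
= 3.3333333 - 1 = 2.3333333

2.3333333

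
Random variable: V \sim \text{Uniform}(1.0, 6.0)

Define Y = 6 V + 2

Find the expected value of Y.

For Y = 6V + 2:
E[Y] = 6 * E[V] + 2
E[V] = (1 + 6)/2 = 3.5
E[Y] = 6 * 3.5 + 2 = 23

23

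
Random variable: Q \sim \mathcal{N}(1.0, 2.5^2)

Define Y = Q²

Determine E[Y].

Using E[X²] = Var(X) + (E[X])²:
E[Q] = 1
Var(Q) = 2.5^2 = 6.25
E[Q²] = 6.25 + 1² = 6.25 + 1 = 7.25

7.25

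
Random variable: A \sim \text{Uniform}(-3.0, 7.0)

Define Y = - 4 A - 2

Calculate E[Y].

For Y = -4A - 2:
E[Y] = -4 * E[A] - 2
E[A] = (-3 + 7)/2 = 2
E[Y] = -4 * 2 - 2 = -10

-10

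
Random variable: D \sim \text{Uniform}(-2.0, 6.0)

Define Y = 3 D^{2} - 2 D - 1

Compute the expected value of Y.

E[Y] = 3*E[D²] - 2*E[D] - 1
E[D] = 2
E[D²] = Var(D) + (E[D])² = 5.3333333 + 4 = 9.3333333
E[Y] = 3*9.3333333 - 2*2 - 1 = 23

23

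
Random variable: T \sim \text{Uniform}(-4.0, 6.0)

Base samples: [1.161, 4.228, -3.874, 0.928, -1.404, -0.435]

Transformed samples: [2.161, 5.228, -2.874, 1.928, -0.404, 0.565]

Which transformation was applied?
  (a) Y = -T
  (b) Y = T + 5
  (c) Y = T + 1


Checking option (c) Y = T + 1:
  T = 1.161 -> Y = 2.161 ✓
  T = 4.228 -> Y = 5.228 ✓
  T = -3.874 -> Y = -2.874 ✓
All samples match this transformation.

(c) T + 1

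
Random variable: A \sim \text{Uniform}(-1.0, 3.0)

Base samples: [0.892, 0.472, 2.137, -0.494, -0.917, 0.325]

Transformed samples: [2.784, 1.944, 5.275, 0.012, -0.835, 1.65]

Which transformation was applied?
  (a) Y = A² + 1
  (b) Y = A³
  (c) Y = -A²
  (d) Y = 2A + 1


Checking option (d) Y = 2A + 1:
  A = 0.892 -> Y = 2.784 ✓
  A = 0.472 -> Y = 1.944 ✓
  A = 2.137 -> Y = 5.275 ✓
All samples match this transformation.

(d) 2A + 1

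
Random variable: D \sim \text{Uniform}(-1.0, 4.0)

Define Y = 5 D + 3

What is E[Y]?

For Y = 5D + 3:
E[Y] = 5 * E[D] + 3
E[D] = (-1 + 4)/2 = 1.5
E[Y] = 5 * 1.5 + 3 = 10.5

10.5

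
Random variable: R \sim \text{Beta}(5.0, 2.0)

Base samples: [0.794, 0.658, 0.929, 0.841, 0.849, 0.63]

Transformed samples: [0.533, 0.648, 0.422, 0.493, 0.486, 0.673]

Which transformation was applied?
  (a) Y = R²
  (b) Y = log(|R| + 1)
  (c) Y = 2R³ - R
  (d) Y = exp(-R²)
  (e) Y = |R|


Checking option (d) Y = exp(-R²):
  R = 0.794 -> Y = 0.533 ✓
  R = 0.658 -> Y = 0.648 ✓
  R = 0.929 -> Y = 0.422 ✓
All samples match this transformation.

(d) exp(-R²)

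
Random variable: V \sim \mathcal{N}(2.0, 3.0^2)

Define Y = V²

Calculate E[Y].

E[V²] = Var(V) + (E[V])² = 9 + 4 = 13

13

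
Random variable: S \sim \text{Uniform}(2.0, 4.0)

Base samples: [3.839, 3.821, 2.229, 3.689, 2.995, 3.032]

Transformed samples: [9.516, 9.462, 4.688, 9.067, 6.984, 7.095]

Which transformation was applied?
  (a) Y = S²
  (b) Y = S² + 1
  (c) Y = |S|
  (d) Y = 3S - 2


Checking option (d) Y = 3S - 2:
  S = 3.839 -> Y = 9.516 ✓
  S = 3.821 -> Y = 9.462 ✓
  S = 2.229 -> Y = 4.688 ✓
All samples match this transformation.

(d) 3S - 2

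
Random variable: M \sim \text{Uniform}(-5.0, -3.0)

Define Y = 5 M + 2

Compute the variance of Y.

For Y = aM + b: Var(Y) = a² * Var(M)
Var(M) = (-3 + 5)^2/12 = 0.33333333
Var(Y) = 5² * 0.33333333 = 25 * 0.33333333 = 8.3333333

8.3333333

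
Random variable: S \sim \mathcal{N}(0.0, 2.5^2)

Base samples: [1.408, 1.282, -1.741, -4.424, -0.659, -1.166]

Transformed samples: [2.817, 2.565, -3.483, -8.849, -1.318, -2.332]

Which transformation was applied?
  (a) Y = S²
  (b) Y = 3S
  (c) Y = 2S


Checking option (c) Y = 2S:
  S = 1.408 -> Y = 2.817 ✓
  S = 1.282 -> Y = 2.565 ✓
  S = -1.741 -> Y = -3.483 ✓
All samples match this transformation.

(c) 2S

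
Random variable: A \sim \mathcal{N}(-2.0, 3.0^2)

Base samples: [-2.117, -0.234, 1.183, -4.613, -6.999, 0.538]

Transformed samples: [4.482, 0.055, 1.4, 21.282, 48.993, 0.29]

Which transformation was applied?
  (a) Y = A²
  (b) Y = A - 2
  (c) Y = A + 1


Checking option (a) Y = A²:
  A = -2.117 -> Y = 4.482 ✓
  A = -0.234 -> Y = 0.055 ✓
  A = 1.183 -> Y = 1.4 ✓
All samples match this transformation.

(a) A²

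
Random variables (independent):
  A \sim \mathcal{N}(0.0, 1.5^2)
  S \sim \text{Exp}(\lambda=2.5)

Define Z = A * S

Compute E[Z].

For independent RVs: E[XY] = E[X]*E[Y]
E[A] = 0
E[S] = 0.4
E[Z] = 0 * 0.4 = 0

0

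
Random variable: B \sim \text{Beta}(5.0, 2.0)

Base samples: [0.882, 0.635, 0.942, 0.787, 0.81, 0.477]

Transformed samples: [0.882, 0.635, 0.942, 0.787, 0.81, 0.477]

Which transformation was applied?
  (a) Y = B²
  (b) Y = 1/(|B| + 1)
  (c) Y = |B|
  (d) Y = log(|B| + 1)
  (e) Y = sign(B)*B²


Checking option (c) Y = |B|:
  B = 0.882 -> Y = 0.882 ✓
  B = 0.635 -> Y = 0.635 ✓
  B = 0.942 -> Y = 0.942 ✓
All samples match this transformation.

(c) |B|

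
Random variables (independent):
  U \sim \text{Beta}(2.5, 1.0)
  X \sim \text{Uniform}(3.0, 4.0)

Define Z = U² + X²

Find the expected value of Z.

E[Z] = E[U²] + E[X²]
E[U²] = Var(U) + E[U]² = 0.045351474 + 0.51020408 = 0.55555556
E[X²] = Var(X) + E[X]² = 0.083333333 + 12.25 = 12.333333
E[Z] = 0.55555556 + 12.333333 = 12.888889

12.888889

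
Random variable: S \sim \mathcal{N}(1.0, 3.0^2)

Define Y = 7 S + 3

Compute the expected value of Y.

For Y = 7S + 3:
E[Y] = 7 * E[S] + 3
E[S] = 1.0 = 1
E[Y] = 7 * 1 + 3 = 10

10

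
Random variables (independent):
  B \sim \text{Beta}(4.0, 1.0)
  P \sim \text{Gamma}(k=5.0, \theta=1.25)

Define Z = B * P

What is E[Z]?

For independent RVs: E[XY] = E[X]*E[Y]
E[B] = 0.8
E[P] = 6.25
E[Z] = 0.8 * 6.25 = 5

5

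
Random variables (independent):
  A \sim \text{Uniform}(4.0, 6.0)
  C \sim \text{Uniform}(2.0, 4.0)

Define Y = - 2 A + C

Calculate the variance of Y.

For independent RVs: Var(aX + bY) = a²Var(X) + b²Var(Y)
Var(A) = 0.33333333
Var(C) = 0.33333333
Var(Y) = (-2)²*0.33333333 + 1²*0.33333333
= 4*0.33333333 + 1*0.33333333 = 1.6666667

1.6666667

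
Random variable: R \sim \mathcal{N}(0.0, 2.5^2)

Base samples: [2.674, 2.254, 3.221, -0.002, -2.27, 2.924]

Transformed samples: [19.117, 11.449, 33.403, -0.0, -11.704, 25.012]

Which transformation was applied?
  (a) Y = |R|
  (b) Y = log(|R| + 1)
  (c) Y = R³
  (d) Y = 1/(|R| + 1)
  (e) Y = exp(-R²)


Checking option (c) Y = R³:
  R = 2.674 -> Y = 19.117 ✓
  R = 2.254 -> Y = 11.449 ✓
  R = 3.221 -> Y = 33.403 ✓
All samples match this transformation.

(c) R³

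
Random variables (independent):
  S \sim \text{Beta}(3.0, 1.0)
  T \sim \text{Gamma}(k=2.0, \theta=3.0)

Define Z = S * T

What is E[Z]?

For independent RVs: E[XY] = E[X]*E[Y]
E[S] = 0.75
E[T] = 6
E[Z] = 0.75 * 6 = 4.5

4.5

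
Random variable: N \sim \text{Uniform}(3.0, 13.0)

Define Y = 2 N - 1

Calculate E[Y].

For Y = 2N - 1:
E[Y] = 2 * E[N] - 1
E[N] = (3 + 13)/2 = 8
E[Y] = 2 * 8 - 1 = 15

15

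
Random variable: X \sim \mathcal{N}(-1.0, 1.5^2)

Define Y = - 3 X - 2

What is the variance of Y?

For Y = aX + b: Var(Y) = a² * Var(X)
Var(X) = 1.5^2 = 2.25
Var(Y) = (-3)² * 2.25 = 9 * 2.25 = 20.25

20.25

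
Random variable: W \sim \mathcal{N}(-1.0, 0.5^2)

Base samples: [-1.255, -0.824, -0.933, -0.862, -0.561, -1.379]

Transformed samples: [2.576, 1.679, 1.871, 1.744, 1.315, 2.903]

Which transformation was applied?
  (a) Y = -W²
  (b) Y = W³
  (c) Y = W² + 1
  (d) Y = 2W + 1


Checking option (c) Y = W² + 1:
  W = -1.255 -> Y = 2.576 ✓
  W = -0.824 -> Y = 1.679 ✓
  W = -0.933 -> Y = 1.871 ✓
All samples match this transformation.

(c) W² + 1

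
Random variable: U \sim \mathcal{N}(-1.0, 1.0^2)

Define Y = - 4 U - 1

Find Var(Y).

For Y = aU + b: Var(Y) = a² * Var(U)
Var(U) = 1.0^2 = 1
Var(Y) = (-4)² * 1 = 16 * 1 = 16

16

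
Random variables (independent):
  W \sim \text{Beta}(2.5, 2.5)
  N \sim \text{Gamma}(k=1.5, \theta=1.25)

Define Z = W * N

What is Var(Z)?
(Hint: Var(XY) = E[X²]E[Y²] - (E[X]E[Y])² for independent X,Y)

Var(XY) = E[X²]E[Y²] - (E[X]E[Y])²
E[W] = 0.5, Var(W) = 0.041666667
E[N] = 1.875, Var(N) = 2.34375
E[W²] = 0.041666667 + 0.5² = 0.29166667
E[N²] = 2.34375 + 1.875² = 5.859375
Var(Z) = 0.29166667*5.859375 - (0.5*1.875)²
= 1.7089844 - 0.87890625 = 0.83007812

0.83007812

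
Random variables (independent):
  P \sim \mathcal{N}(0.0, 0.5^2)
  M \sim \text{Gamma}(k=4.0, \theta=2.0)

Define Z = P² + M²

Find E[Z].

E[Z] = E[P²] + E[M²]
E[P²] = Var(P) + E[P]² = 0.25 + 0 = 0.25
E[M²] = Var(M) + E[M]² = 16 + 64 = 80
E[Z] = 0.25 + 80 = 80.25

80.25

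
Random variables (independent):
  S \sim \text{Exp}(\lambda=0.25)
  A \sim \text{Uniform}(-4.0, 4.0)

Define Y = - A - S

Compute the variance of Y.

For independent RVs: Var(aX + bY) = a²Var(X) + b²Var(Y)
Var(S) = 16
Var(A) = 5.3333333
Var(Y) = (-1)²*16 + (-1)²*5.3333333
= 1*16 + 1*5.3333333 = 21.333333

21.333333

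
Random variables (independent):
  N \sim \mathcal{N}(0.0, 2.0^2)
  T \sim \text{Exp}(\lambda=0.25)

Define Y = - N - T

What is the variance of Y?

For independent RVs: Var(aX + bY) = a²Var(X) + b²Var(Y)
Var(N) = 4
Var(T) = 16
Var(Y) = (-1)²*4 + (-1)²*16
= 1*4 + 1*16 = 20

20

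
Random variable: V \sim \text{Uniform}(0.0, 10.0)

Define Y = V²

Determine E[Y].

E[V²] = Var(V) + (E[V])² = 8.3333333 + 25 = 33.333333

33.333333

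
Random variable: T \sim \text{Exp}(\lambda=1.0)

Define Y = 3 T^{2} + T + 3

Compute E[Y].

E[Y] = 3*E[T²] + 1*E[T] + 3
E[T] = 1
E[T²] = Var(T) + (E[T])² = 1 + 1 = 2
E[Y] = 3*2 + 1*1 + 3 = 10

10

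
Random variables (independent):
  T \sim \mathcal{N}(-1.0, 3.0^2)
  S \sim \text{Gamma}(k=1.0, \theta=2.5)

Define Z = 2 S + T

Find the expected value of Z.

E[Z] = 1*E[T] + 2*E[S]
E[T] = -1
E[S] = 2.5
E[Z] = 1*(-1) + 2*2.5 = 4

4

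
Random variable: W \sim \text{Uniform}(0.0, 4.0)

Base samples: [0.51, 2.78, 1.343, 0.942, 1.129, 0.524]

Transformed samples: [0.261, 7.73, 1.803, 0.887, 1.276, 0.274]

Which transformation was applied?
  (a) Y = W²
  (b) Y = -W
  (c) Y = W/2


Checking option (a) Y = W²:
  W = 0.51 -> Y = 0.261 ✓
  W = 2.78 -> Y = 7.73 ✓
  W = 1.343 -> Y = 1.803 ✓
All samples match this transformation.

(a) W²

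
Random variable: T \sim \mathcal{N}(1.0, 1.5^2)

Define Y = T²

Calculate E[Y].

Using E[X²] = Var(X) + (E[X])²:
E[T] = 1
Var(T) = 1.5^2 = 2.25
E[T²] = 2.25 + 1² = 2.25 + 1 = 3.25

3.25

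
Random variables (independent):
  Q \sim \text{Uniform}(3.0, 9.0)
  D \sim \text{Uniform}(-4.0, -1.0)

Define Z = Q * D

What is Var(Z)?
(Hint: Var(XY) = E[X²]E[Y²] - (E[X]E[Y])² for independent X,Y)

Var(XY) = E[X²]E[Y²] - (E[X]E[Y])²
E[Q] = 6, Var(Q) = 3
E[D] = -2.5, Var(D) = 0.75
E[Q²] = 3 + 6² = 39
E[D²] = 0.75 + (-2.5)² = 7
Var(Z) = 39*7 - (6*(-2.5))²
= 273 - 225 = 48

48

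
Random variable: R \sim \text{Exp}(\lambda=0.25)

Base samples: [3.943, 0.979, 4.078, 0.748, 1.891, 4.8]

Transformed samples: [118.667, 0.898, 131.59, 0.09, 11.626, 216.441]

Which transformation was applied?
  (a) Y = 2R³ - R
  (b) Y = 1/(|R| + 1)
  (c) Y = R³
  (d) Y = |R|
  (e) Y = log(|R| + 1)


Checking option (a) Y = 2R³ - R:
  R = 3.943 -> Y = 118.667 ✓
  R = 0.979 -> Y = 0.898 ✓
  R = 4.078 -> Y = 131.59 ✓
All samples match this transformation.

(a) 2R³ - R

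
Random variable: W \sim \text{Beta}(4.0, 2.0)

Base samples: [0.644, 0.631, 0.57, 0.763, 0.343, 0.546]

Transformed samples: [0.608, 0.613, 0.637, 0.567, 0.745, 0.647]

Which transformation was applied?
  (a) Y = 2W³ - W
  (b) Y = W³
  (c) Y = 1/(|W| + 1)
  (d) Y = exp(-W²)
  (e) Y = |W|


Checking option (c) Y = 1/(|W| + 1):
  W = 0.644 -> Y = 0.608 ✓
  W = 0.631 -> Y = 0.613 ✓
  W = 0.57 -> Y = 0.637 ✓
All samples match this transformation.

(c) 1/(|W| + 1)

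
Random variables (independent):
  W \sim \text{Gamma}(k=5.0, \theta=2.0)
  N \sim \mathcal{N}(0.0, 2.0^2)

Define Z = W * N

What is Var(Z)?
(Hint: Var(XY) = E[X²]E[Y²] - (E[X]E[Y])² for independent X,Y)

Var(XY) = E[X²]E[Y²] - (E[X]E[Y])²
E[W] = 10, Var(W) = 20
E[N] = 0, Var(N) = 4
E[W²] = 20 + 10² = 120
E[N²] = 4 + 0² = 4
Var(Z) = 120*4 - (10*0)²
= 480 - 0 = 480

480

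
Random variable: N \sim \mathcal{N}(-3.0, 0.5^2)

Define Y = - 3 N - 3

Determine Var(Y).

For Y = aN + b: Var(Y) = a² * Var(N)
Var(N) = 0.5^2 = 0.25
Var(Y) = (-3)² * 0.25 = 9 * 0.25 = 2.25

2.25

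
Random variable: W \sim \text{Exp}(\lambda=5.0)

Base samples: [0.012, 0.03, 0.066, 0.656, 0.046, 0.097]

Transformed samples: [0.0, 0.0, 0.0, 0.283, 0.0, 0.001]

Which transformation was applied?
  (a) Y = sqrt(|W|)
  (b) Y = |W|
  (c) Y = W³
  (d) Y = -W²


Checking option (c) Y = W³:
  W = 0.012 -> Y = 0.0 ✓
  W = 0.03 -> Y = 0.0 ✓
  W = 0.066 -> Y = 0.0 ✓
All samples match this transformation.

(c) W³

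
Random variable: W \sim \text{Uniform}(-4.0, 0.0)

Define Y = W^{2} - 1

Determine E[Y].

E[Y] = 1*E[W²] - 1
E[W] = -2
E[W²] = Var(W) + (E[W])² = 1.3333333 + 4 = 5.3333333
E[Y] = 1*5.3333333 - 1 = 4.3333333

4.3333333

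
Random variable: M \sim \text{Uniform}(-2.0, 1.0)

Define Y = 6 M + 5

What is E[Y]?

For Y = 6M + 5:
E[Y] = 6 * E[M] + 5
E[M] = (-2 + 1)/2 = -0.5
E[Y] = 6 * (-0.5) + 5 = 2

2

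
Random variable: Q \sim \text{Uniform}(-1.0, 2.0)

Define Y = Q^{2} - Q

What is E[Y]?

E[Y] = 1*E[Q²] - 1*E[Q]
E[Q] = 0.5
E[Q²] = Var(Q) + (E[Q])² = 0.75 + 0.25 = 1
E[Y] = 1*1 - 1*0.5 = 0.5

0.5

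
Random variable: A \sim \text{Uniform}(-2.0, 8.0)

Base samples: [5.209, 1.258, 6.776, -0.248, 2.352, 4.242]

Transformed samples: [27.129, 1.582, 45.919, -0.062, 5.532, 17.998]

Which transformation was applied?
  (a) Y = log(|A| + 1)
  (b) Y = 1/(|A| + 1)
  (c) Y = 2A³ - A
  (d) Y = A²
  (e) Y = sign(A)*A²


Checking option (e) Y = sign(A)*A²:
  A = 5.209 -> Y = 27.129 ✓
  A = 1.258 -> Y = 1.582 ✓
  A = 6.776 -> Y = 45.919 ✓
All samples match this transformation.

(e) sign(A)*A²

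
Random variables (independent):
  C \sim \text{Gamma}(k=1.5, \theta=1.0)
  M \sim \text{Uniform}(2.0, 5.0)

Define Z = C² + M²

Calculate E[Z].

E[Z] = E[C²] + E[M²]
E[C²] = Var(C) + E[C]² = 1.5 + 2.25 = 3.75
E[M²] = Var(M) + E[M]² = 0.75 + 12.25 = 13
E[Z] = 3.75 + 13 = 16.75

16.75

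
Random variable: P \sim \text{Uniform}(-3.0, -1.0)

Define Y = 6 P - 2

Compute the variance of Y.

For Y = aP + b: Var(Y) = a² * Var(P)
Var(P) = (-1 + 3)^2/12 = 0.33333333
Var(Y) = 6² * 0.33333333 = 36 * 0.33333333 = 12

12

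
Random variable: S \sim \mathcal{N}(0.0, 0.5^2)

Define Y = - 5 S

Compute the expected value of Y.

For Y = -5S:
E[Y] = -5 * E[S]
E[S] = 0.0 = 0
E[Y] = -5 * 0 = 0

0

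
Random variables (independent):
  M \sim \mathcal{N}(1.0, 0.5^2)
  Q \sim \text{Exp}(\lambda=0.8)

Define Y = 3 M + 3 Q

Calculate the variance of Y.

For independent RVs: Var(aX + bY) = a²Var(X) + b²Var(Y)
Var(M) = 0.25
Var(Q) = 1.5625
Var(Y) = 3²*0.25 + 3²*1.5625
= 9*0.25 + 9*1.5625 = 16.3125

16.3125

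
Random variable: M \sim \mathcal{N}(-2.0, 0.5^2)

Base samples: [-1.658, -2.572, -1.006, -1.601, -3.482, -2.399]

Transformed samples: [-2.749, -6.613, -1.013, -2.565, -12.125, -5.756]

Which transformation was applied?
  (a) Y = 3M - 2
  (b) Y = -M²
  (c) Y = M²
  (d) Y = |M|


Checking option (b) Y = -M²:
  M = -1.658 -> Y = -2.749 ✓
  M = -2.572 -> Y = -6.613 ✓
  M = -1.006 -> Y = -1.013 ✓
All samples match this transformation.

(b) -M²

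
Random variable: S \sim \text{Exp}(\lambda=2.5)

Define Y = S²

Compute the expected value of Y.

E[S²] = Var(S) + (E[S])² = 0.16 + 0.16 = 0.32

0.32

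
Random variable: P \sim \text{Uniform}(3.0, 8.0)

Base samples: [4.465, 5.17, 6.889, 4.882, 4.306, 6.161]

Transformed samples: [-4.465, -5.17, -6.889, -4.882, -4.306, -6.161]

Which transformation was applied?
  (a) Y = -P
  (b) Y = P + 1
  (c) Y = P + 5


Checking option (a) Y = -P:
  P = 4.465 -> Y = -4.465 ✓
  P = 5.17 -> Y = -5.17 ✓
  P = 6.889 -> Y = -6.889 ✓
All samples match this transformation.

(a) -P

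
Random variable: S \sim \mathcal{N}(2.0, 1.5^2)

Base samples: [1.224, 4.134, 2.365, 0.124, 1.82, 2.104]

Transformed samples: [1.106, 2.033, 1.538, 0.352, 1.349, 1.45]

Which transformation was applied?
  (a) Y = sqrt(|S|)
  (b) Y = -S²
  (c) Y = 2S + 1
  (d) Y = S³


Checking option (a) Y = sqrt(|S|):
  S = 1.224 -> Y = 1.106 ✓
  S = 4.134 -> Y = 2.033 ✓
  S = 2.365 -> Y = 1.538 ✓
All samples match this transformation.

(a) sqrt(|S|)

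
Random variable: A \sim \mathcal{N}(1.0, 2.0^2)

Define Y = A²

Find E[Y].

Using E[X²] = Var(X) + (E[X])²:
E[A] = 1
Var(A) = 2.0^2 = 4
E[A²] = 4 + 1² = 4 + 1 = 5

5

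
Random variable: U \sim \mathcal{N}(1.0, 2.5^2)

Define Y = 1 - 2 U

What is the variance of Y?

For Y = aU + b: Var(Y) = a² * Var(U)
Var(U) = 2.5^2 = 6.25
Var(Y) = (-2)² * 6.25 = 4 * 6.25 = 25

25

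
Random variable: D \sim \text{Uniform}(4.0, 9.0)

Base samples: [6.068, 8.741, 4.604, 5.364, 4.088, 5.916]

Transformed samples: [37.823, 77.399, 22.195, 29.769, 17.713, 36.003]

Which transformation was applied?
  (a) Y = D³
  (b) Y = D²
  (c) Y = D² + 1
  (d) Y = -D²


Checking option (c) Y = D² + 1:
  D = 6.068 -> Y = 37.823 ✓
  D = 8.741 -> Y = 77.399 ✓
  D = 4.604 -> Y = 22.195 ✓
All samples match this transformation.

(c) D² + 1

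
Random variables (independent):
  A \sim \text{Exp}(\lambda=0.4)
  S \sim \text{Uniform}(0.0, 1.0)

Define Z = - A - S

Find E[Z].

E[Z] = -1*E[A] - 1*E[S]
E[A] = 2.5
E[S] = 0.5
E[Z] = -1*2.5 - 1*0.5 = -3

-3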